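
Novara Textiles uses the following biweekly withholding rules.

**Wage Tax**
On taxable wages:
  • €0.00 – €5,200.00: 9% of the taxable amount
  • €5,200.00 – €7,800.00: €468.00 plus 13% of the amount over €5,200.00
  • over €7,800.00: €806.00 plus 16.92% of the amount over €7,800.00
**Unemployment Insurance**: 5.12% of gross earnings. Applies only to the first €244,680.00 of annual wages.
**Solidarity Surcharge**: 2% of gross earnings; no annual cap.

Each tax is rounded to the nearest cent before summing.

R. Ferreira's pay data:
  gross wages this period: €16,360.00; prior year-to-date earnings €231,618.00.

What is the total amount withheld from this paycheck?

€3,250.32

Wage Tax: taxable = €16,360.00
  €806.00 + 16.92% × (€16,360.00 − €7,800.00) = €806.00 + 16.92% × €8,560.00 = €2,254.35
Unemployment Insurance: cap €244,680.00 − YTD €231,618.00 = €13,062.00 subject; 5.12% × €13,062.00 = €668.77
Solidarity Surcharge: 2% × €16,360.00 = €327.20
Total: €2,254.35 + €668.77 + €327.20 = €3,250.32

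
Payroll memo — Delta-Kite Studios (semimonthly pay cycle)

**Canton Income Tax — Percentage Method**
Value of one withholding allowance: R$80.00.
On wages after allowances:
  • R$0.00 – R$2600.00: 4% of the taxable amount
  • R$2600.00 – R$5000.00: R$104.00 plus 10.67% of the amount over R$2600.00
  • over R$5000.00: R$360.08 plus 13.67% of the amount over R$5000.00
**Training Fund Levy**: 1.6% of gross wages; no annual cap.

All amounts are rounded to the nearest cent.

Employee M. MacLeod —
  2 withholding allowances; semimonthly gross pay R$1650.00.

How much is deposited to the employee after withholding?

Canton Income Tax: taxable = R$1650.00 − 2×R$80.00 = R$1490.00
  4% × R$1490.00 = R$59.60
Training Fund Levy: 1.6% × R$1650.00 = R$26.40
Total withheld: R$59.60 + R$26.40 = R$86.00
Net pay: R$1650.00 − R$86.00 = R$1564.00

R$1564.00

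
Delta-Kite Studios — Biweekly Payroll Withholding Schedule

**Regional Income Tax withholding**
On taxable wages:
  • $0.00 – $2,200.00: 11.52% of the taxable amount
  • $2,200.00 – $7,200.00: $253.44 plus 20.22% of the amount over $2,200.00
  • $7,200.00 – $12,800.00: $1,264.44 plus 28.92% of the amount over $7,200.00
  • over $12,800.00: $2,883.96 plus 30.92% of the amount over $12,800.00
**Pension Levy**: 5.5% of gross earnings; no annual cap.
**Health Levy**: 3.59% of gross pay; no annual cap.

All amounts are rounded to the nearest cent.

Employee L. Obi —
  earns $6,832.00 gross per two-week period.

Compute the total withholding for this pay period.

Regional Income Tax: taxable = $6,832.00
  $253.44 + 20.22% × ($6,832.00 − $2,200.00) = $253.44 + 20.22% × $4,632.00 = $1,190.03
Pension Levy: 5.5% × $6,832.00 = $375.76
Health Levy: 3.59% × $6,832.00 = $245.27
Total: $1,190.03 + $375.76 + $245.27 = $1,811.06

$1,811.06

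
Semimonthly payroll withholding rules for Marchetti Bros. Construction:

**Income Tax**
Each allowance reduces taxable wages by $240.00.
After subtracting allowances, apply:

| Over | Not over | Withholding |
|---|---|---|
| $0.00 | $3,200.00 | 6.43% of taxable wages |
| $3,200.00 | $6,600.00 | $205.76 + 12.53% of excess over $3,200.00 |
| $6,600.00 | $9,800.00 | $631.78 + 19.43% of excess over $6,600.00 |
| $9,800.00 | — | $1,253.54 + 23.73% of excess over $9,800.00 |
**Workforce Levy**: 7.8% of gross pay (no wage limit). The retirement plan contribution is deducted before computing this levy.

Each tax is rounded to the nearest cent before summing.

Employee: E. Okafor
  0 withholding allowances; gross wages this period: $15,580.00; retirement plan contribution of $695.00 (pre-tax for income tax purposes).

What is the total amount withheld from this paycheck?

$3,621.24

Income Tax: taxable = $15,580.00 − $695.00 = $14,885.00
  $1,253.54 + 23.73% × ($14,885.00 − $9,800.00) = $1,253.54 + 23.73% × $5,085.00 = $2,460.21
Workforce Levy: 7.8% × $14,885.00 = $1,161.03
Total: $2,460.21 + $1,161.03 = $3,621.24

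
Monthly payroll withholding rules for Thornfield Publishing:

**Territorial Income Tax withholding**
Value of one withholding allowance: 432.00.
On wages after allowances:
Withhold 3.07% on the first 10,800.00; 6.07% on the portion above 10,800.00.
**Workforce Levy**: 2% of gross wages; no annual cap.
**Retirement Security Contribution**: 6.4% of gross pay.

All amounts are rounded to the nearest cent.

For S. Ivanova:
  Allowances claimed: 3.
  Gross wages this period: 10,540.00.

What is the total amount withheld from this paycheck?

Territorial Income Tax: taxable = 10,540.00 − 3×432.00 = 9,244.00
  3.07% × 9,244.00 = 283.79
Workforce Levy: 2% × 10,540.00 = 210.80
Retirement Security Contribution: 6.4% × 10,540.00 = 674.56
Total: 283.79 + 210.80 + 674.56 = 1,169.15

1,169.15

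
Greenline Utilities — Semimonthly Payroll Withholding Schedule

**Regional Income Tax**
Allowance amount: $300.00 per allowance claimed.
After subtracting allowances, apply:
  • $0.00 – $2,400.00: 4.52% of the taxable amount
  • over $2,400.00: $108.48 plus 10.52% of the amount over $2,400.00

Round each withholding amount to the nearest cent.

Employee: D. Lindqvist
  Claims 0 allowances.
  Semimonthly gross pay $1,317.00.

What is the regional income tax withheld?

Regional Income Tax: taxable = $1,317.00
  4.52% × $1,317.00 = $59.53

$59.53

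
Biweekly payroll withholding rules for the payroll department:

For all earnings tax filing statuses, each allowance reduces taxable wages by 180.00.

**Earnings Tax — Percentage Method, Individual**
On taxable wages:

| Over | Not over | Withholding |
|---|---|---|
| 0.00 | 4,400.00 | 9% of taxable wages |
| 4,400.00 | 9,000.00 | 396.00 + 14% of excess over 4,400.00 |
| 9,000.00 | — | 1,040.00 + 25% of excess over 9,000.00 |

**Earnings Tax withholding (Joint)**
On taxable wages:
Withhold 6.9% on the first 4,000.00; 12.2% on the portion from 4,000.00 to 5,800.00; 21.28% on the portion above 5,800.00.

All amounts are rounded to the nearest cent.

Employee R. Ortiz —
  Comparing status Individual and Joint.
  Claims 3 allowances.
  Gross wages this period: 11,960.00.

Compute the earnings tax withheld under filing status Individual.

1,645.00

Earnings Tax (Individual): taxable = 11,960.00 − 3×180.00 = 11,420.00
  1,040.00 + 25% × (11,420.00 − 9,000.00) = 1,040.00 + 25% × 2,420.00 = 1,645.00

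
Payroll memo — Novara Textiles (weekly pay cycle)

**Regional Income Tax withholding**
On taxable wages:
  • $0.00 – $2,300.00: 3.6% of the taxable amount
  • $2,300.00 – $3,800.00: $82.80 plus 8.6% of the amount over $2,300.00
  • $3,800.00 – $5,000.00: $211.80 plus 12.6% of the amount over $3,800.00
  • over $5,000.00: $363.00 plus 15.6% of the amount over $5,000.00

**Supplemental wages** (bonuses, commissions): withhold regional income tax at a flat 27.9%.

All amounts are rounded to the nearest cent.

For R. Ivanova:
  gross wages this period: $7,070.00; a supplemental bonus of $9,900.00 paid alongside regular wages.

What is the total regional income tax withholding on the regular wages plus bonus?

$3,448.02

Regional Income Tax: taxable = $7,070.00
  $363.00 + 15.6% × ($7,070.00 − $5,000.00) = $363.00 + 15.6% × $2,070.00 = $685.92
Supplemental (27.9% flat on bonus): 27.9% × $9,900.00 = $2,762.10
Total regional income tax: $685.92 + $2,762.10 = $3,448.02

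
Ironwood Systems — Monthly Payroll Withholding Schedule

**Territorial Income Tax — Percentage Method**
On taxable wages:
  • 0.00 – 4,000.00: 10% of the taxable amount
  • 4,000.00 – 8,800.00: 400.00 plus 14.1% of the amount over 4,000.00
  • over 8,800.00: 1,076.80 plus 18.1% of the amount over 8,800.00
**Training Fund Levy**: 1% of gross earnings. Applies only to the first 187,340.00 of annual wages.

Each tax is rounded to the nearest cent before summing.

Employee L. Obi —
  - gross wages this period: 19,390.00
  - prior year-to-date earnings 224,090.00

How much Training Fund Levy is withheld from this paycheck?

Training Fund Levy: YTD 224,090.00 ≥ cap 187,340.00 → 0.00

0.00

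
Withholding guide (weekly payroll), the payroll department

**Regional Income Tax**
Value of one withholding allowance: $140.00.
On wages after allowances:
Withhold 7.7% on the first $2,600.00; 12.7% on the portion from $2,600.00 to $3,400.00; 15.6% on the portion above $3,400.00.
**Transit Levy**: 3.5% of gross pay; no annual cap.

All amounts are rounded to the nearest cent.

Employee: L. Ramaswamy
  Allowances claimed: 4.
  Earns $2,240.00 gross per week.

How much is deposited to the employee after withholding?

$2,032.24

Regional Income Tax: taxable = $2,240.00 − 4×$140.00 = $1,680.00
  7.7% × $1,680.00 = $129.36
Transit Levy: 3.5% × $2,240.00 = $78.40
Total withheld: $129.36 + $78.40 = $207.76
Net pay: $2,240.00 − $207.76 = $2,032.24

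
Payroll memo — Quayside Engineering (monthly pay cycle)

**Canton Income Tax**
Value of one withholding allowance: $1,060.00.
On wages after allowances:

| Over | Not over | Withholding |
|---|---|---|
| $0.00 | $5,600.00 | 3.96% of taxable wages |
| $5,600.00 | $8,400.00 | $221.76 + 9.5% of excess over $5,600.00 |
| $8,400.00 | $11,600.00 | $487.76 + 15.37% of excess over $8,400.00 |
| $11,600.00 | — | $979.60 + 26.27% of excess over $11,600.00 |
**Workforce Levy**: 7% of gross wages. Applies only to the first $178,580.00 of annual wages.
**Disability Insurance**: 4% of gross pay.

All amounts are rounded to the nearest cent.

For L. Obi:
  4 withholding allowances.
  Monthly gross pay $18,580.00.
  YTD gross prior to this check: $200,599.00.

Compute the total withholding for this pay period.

Canton Income Tax: taxable = $18,580.00 − 4×$1,060.00 = $14,340.00
  $979.60 + 26.27% × ($14,340.00 − $11,600.00) = $979.60 + 26.27% × $2,740.00 = $1,699.40
Workforce Levy: YTD $200,599.00 ≥ cap $178,580.00 → $0.00
Disability Insurance: 4% × $18,580.00 = $743.20
Total: $1,699.40 + $0.00 + $743.20 = $2,442.60

$2,442.60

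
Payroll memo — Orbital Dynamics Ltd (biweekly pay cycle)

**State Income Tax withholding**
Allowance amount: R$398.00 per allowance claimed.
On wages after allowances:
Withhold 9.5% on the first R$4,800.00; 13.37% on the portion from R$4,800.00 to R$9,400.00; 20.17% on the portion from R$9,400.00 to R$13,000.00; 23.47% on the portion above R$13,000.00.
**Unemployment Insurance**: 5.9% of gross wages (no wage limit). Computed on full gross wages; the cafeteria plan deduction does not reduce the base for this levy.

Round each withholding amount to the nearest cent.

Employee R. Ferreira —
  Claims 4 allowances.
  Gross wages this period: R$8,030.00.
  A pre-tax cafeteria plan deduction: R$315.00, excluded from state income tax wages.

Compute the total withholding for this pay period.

R$1,106.66

State Income Tax: taxable = R$8,030.00 − R$315.00 − 4×R$398.00 = R$6,123.00
  R$456.00 + 13.37% × (R$6,123.00 − R$4,800.00) = R$456.00 + 13.37% × R$1,323.00 = R$632.89
Unemployment Insurance: 5.9% × R$8,030.00 = R$473.77
Total: R$632.89 + R$473.77 = R$1,106.66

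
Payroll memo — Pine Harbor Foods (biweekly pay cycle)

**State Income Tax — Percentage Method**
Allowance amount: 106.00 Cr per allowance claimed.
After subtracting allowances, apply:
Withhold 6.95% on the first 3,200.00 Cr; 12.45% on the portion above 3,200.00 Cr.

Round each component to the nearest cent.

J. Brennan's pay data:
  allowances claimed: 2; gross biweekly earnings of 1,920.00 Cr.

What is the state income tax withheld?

118.71 Cr

State Income Tax: taxable = 1,920.00 Cr − 2×106.00 Cr = 1,708.00 Cr
  6.95% × 1,708.00 Cr = 118.71 Cr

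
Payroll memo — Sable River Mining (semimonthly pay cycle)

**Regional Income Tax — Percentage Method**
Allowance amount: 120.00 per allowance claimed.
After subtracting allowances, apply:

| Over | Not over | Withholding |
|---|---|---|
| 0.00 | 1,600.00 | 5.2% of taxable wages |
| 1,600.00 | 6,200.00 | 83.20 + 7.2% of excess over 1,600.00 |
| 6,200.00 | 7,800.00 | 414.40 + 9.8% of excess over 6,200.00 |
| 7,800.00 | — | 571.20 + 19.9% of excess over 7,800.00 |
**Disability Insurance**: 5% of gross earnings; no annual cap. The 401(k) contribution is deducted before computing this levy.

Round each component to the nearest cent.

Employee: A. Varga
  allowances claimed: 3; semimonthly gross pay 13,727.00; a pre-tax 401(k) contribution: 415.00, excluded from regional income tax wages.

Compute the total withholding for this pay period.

2,262.05

Regional Income Tax: taxable = 13,727.00 − 415.00 − 3×120.00 = 12,952.00
  571.20 + 19.9% × (12,952.00 − 7,800.00) = 571.20 + 19.9% × 5,152.00 = 1,596.45
Disability Insurance: 5% × 13,312.00 = 665.60
Total: 1,596.45 + 665.60 = 2,262.05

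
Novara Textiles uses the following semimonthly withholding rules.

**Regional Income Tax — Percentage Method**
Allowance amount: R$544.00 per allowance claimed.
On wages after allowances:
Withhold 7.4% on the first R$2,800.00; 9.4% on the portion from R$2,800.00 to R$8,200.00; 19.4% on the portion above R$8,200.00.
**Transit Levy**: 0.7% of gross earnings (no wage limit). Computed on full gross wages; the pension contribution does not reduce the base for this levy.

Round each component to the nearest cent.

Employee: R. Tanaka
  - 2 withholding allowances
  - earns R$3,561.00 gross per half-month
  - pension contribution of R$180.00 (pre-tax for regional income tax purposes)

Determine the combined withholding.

R$194.61

Regional Income Tax: taxable = R$3,561.00 − R$180.00 − 2×R$544.00 = R$2,293.00
  7.4% × R$2,293.00 = R$169.68
Transit Levy: 0.7% × R$3,561.00 = R$24.93
Total: R$169.68 + R$24.93 = R$194.61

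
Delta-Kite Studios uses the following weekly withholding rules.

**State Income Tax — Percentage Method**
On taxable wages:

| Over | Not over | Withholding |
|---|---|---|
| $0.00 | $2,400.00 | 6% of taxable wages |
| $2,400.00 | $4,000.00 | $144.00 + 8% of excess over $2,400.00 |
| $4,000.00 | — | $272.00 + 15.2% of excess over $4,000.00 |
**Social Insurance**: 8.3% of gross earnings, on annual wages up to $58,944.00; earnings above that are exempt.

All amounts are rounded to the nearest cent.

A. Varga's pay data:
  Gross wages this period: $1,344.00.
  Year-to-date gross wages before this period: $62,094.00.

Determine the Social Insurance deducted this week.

$0.00

Social Insurance: YTD $62,094.00 ≥ cap $58,944.00 → $0.00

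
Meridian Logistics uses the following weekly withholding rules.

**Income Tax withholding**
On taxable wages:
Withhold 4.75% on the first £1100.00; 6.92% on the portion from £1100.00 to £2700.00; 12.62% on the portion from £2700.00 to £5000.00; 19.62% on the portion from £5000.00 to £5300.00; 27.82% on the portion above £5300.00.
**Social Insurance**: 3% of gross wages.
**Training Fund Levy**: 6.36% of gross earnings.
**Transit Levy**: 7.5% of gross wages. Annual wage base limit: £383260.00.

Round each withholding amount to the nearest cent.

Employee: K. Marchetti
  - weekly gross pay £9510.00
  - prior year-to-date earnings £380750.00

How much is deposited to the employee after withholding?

Income Tax: taxable = £9510.00
  £512.09 + 27.82% × (£9510.00 − £5300.00) = £512.09 + 27.82% × £4210.00 = £1683.31
Social Insurance: 3% × £9510.00 = £285.30
Training Fund Levy: 6.36% × £9510.00 = £604.84
Transit Levy: cap £383260.00 − YTD £380750.00 = £2510.00 subject; 7.5% × £2510.00 = £188.25
Total withheld: £1683.31 + £285.30 + £604.84 + £188.25 = £2761.70
Net pay: £9510.00 − £2761.70 = £6748.30

£6748.30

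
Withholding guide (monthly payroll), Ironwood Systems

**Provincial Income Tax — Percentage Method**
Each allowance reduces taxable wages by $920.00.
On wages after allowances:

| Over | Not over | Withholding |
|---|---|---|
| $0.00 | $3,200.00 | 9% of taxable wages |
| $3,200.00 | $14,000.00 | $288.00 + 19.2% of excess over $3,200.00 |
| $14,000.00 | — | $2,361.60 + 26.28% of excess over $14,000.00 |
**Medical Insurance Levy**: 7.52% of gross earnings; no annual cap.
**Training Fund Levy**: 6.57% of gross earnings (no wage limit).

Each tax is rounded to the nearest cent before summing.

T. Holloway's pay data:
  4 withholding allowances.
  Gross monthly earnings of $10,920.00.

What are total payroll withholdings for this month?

Provincial Income Tax: taxable = $10,920.00 − 4×$920.00 = $7,240.00
  $288.00 + 19.2% × ($7,240.00 − $3,200.00) = $288.00 + 19.2% × $4,040.00 = $1,063.68
Medical Insurance Levy: 7.52% × $10,920.00 = $821.18
Training Fund Levy: 6.57% × $10,920.00 = $717.44
Total: $1,063.68 + $821.18 + $717.44 = $2,602.30

$2,602.30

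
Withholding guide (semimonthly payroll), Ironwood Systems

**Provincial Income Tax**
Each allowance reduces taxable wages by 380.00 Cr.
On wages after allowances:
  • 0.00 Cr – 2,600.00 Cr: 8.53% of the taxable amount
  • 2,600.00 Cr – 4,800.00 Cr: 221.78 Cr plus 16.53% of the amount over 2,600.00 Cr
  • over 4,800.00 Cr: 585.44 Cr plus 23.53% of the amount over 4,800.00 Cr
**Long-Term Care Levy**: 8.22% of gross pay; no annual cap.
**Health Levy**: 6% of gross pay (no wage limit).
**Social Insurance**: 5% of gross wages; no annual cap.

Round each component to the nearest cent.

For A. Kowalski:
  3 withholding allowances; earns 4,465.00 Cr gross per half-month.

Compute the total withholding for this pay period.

1,199.79 Cr

Provincial Income Tax: taxable = 4,465.00 Cr − 3×380.00 Cr = 3,325.00 Cr
  221.78 Cr + 16.53% × (3,325.00 Cr − 2,600.00 Cr) = 221.78 Cr + 16.53% × 725.00 Cr = 341.62 Cr
Long-Term Care Levy: 8.22% × 4,465.00 Cr = 367.02 Cr
Health Levy: 6% × 4,465.00 Cr = 267.90 Cr
Social Insurance: 5% × 4,465.00 Cr = 223.25 Cr
Total: 341.62 Cr + 367.02 Cr + 267.90 Cr + 223.25 Cr = 1,199.79 Cr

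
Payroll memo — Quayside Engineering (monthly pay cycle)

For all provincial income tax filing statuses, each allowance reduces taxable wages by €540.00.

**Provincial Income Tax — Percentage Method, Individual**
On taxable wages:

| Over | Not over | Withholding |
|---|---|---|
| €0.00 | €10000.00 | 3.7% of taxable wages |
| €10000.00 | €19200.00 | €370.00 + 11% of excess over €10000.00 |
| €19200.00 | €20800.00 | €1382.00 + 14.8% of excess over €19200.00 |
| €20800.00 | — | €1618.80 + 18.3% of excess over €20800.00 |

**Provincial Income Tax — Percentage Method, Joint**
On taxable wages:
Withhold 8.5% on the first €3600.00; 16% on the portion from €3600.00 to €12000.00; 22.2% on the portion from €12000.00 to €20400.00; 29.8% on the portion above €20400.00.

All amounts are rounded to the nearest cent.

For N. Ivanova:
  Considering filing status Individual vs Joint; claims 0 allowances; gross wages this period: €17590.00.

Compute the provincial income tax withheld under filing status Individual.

Provincial Income Tax (Individual): taxable = €17590.00
  €370.00 + 11% × (€17590.00 − €10000.00) = €370.00 + 11% × €7590.00 = €1204.90

€1204.90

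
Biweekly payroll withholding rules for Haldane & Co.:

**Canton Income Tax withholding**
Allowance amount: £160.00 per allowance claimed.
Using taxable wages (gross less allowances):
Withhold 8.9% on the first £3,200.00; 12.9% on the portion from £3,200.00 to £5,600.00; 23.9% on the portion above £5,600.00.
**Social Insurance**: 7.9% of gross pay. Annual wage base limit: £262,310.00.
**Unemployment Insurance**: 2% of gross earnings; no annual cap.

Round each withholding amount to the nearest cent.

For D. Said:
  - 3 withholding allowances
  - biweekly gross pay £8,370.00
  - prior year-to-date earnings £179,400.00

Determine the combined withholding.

£1,970.34

Canton Income Tax: taxable = £8,370.00 − 3×£160.00 = £7,890.00
  £594.40 + 23.9% × (£7,890.00 − £5,600.00) = £594.40 + 23.9% × £2,290.00 = £1,141.71
Social Insurance: 7.9% × £8,370.00 = £661.23
Unemployment Insurance: 2% × £8,370.00 = £167.40
Total: £1,141.71 + £661.23 + £167.40 = £1,970.34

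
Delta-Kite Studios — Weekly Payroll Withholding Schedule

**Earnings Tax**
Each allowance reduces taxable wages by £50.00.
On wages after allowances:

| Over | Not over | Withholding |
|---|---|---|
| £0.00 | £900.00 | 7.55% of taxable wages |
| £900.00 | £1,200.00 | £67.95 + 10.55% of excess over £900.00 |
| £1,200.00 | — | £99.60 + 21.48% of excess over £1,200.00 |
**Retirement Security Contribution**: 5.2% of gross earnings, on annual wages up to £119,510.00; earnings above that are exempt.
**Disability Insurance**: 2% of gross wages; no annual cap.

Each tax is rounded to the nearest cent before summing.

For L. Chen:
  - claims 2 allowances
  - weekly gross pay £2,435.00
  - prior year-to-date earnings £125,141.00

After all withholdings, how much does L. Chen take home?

Earnings Tax: taxable = £2,435.00 − 2×£50.00 = £2,335.00
  £99.60 + 21.48% × (£2,335.00 − £1,200.00) = £99.60 + 21.48% × £1,135.00 = £343.40
Retirement Security Contribution: YTD £125,141.00 ≥ cap £119,510.00 → £0.00
Disability Insurance: 2% × £2,435.00 = £48.70
Total withheld: £343.40 + £0.00 + £48.70 = £392.10
Net pay: £2,435.00 − £392.10 = £2,042.90

£2,042.90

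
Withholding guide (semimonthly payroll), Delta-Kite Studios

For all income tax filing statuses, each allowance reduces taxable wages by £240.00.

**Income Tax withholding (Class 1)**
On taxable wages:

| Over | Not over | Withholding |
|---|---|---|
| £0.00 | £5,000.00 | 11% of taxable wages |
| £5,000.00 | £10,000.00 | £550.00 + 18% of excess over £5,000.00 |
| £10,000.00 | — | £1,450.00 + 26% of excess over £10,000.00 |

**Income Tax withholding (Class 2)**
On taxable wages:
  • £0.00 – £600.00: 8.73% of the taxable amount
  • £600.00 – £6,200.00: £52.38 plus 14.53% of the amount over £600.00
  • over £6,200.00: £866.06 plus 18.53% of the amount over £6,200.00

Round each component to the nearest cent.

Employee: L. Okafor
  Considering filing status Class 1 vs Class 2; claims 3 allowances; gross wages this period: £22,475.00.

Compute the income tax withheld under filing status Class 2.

£3,748.40

Income Tax (Class 2): taxable = £22,475.00 − 3×£240.00 = £21,755.00
  £866.06 + 18.53% × (£21,755.00 − £6,200.00) = £866.06 + 18.53% × £15,555.00 = £3,748.40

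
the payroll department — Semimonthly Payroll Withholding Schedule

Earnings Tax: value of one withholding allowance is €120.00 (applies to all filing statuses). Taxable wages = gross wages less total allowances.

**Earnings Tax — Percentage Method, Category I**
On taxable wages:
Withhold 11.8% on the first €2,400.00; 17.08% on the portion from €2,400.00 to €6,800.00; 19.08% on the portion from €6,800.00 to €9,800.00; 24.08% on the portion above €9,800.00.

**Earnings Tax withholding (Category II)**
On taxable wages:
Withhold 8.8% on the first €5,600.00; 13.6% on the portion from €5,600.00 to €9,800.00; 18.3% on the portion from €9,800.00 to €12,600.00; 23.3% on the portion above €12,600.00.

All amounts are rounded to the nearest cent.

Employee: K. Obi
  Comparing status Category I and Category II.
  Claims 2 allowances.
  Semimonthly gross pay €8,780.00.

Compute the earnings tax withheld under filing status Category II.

€892.64

Earnings Tax (Category II): taxable = €8,780.00 − 2×€120.00 = €8,540.00
  €492.80 + 13.6% × (€8,540.00 − €5,600.00) = €492.80 + 13.6% × €2,940.00 = €892.64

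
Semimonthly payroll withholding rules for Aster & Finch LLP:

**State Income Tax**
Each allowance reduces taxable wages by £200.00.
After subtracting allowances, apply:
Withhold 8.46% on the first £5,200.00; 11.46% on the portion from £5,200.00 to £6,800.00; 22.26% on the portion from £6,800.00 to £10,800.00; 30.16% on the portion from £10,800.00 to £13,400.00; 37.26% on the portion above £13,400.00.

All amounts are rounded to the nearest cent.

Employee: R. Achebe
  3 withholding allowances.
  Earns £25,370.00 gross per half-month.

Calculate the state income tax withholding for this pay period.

State Income Tax: taxable = £25,370.00 − 3×£200.00 = £24,770.00
  £2,297.84 + 37.26% × (£24,770.00 − £13,400.00) = £2,297.84 + 37.26% × £11,370.00 = £6,534.30

£6,534.30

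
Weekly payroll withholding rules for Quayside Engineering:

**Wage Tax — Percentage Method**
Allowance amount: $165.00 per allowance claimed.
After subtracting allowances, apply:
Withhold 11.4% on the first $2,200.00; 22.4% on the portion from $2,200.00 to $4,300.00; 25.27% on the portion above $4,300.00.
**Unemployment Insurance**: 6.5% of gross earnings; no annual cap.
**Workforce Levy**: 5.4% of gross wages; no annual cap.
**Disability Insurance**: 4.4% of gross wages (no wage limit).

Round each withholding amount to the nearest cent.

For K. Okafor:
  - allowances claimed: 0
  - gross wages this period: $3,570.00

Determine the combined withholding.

Wage Tax: taxable = $3,570.00
  $250.80 + 22.4% × ($3,570.00 − $2,200.00) = $250.80 + 22.4% × $1,370.00 = $557.68
Unemployment Insurance: 6.5% × $3,570.00 = $232.05
Workforce Levy: 5.4% × $3,570.00 = $192.78
Disability Insurance: 4.4% × $3,570.00 = $157.08
Total: $557.68 + $232.05 + $192.78 + $157.08 = $1,139.59

$1,139.59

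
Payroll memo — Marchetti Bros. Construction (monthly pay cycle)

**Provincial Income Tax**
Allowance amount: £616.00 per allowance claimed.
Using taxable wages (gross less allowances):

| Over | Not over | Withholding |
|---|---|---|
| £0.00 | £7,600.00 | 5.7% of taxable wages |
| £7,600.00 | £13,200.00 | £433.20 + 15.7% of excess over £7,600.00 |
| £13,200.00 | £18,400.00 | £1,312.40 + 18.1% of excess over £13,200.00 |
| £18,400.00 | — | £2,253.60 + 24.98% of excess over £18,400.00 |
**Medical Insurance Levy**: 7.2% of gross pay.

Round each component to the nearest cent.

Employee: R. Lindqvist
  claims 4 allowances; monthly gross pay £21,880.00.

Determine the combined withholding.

Provincial Income Tax: taxable = £21,880.00 − 4×£616.00 = £19,416.00
  £2,253.60 + 24.98% × (£19,416.00 − £18,400.00) = £2,253.60 + 24.98% × £1,016.00 = £2,507.40
Medical Insurance Levy: 7.2% × £21,880.00 = £1,575.36
Total: £2,507.40 + £1,575.36 = £4,082.76

£4,082.76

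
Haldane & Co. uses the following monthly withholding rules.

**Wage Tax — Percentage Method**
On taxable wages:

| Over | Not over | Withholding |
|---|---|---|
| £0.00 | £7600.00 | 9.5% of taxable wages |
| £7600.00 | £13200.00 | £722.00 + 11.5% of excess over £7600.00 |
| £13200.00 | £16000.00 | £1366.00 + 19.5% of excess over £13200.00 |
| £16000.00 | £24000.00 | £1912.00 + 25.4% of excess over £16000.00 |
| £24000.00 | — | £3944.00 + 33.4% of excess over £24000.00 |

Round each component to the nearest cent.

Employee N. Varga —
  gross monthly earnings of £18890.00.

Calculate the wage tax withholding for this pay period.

Wage Tax: taxable = £18890.00
  £1912.00 + 25.4% × (£18890.00 − £16000.00) = £1912.00 + 25.4% × £2890.00 = £2646.06

£2646.06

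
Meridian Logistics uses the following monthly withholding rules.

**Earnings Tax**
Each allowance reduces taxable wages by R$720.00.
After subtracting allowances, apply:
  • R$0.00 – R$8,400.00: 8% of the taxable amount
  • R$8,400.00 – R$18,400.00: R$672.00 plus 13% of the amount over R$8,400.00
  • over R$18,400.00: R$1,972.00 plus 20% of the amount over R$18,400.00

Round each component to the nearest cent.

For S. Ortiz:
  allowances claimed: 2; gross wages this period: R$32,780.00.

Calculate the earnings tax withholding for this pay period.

Earnings Tax: taxable = R$32,780.00 − 2×R$720.00 = R$31,340.00
  R$1,972.00 + 20% × (R$31,340.00 − R$18,400.00) = R$1,972.00 + 20% × R$12,940.00 = R$4,560.00

R$4,560.00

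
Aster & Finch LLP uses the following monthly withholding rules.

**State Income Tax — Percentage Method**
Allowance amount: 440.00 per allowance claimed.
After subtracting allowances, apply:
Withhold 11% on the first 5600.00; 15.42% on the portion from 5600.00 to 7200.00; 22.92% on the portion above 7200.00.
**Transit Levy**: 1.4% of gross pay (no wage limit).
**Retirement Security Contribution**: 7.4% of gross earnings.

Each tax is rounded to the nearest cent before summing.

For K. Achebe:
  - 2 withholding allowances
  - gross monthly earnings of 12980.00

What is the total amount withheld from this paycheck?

State Income Tax: taxable = 12980.00 − 2×440.00 = 12100.00
  862.72 + 22.92% × (12100.00 − 7200.00) = 862.72 + 22.92% × 4900.00 = 1985.80
Transit Levy: 1.4% × 12980.00 = 181.72
Retirement Security Contribution: 7.4% × 12980.00 = 960.52
Total: 1985.80 + 181.72 + 960.52 = 3128.04

3128.04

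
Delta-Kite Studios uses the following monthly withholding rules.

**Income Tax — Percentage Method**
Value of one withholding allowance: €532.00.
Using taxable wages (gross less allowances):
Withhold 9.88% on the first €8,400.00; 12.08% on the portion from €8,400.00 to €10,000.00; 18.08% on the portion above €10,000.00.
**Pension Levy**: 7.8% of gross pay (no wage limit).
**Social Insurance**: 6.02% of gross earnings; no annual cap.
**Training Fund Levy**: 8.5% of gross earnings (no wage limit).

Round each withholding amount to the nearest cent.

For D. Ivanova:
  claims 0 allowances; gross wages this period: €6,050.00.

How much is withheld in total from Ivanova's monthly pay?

€1,948.10

Income Tax: taxable = €6,050.00
  9.88% × €6,050.00 = €597.74
Pension Levy: 7.8% × €6,050.00 = €471.90
Social Insurance: 6.02% × €6,050.00 = €364.21
Training Fund Levy: 8.5% × €6,050.00 = €514.25
Total: €597.74 + €471.90 + €364.21 + €514.25 = €1,948.10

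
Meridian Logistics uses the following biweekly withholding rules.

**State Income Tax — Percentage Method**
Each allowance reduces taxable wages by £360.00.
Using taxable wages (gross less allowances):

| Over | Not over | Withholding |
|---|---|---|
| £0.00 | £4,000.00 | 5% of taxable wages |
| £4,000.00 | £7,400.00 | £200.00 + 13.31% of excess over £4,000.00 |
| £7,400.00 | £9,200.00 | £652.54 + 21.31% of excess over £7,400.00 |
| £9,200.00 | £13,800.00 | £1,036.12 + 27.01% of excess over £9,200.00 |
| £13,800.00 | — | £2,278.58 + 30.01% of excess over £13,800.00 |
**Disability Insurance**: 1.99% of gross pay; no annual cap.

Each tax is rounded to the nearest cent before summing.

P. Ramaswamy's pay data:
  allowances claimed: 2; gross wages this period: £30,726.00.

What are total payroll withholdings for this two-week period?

State Income Tax: taxable = £30,726.00 − 2×£360.00 = £30,006.00
  £2,278.58 + 30.01% × (£30,006.00 − £13,800.00) = £2,278.58 + 30.01% × £16,206.00 = £7,142.00
Disability Insurance: 1.99% × £30,726.00 = £611.45
Total: £7,142.00 + £611.45 = £7,753.45

£7,753.45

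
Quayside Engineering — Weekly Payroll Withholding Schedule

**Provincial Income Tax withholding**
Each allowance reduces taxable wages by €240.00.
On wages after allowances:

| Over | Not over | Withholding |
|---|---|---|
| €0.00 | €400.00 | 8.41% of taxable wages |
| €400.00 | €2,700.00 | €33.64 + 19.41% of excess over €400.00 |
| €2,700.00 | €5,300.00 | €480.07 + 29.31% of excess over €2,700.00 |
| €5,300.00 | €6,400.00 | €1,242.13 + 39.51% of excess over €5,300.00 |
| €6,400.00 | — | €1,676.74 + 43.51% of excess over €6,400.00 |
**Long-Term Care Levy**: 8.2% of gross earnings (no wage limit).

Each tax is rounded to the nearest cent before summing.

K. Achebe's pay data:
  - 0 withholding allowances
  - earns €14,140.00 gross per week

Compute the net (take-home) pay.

€7,936.11

Provincial Income Tax: taxable = €14,140.00
  €1,676.74 + 43.51% × (€14,140.00 − €6,400.00) = €1,676.74 + 43.51% × €7,740.00 = €5,044.41
Long-Term Care Levy: 8.2% × €14,140.00 = €1,159.48
Total withheld: €5,044.41 + €1,159.48 = €6,203.89
Net pay: €14,140.00 − €6,203.89 = €7,936.11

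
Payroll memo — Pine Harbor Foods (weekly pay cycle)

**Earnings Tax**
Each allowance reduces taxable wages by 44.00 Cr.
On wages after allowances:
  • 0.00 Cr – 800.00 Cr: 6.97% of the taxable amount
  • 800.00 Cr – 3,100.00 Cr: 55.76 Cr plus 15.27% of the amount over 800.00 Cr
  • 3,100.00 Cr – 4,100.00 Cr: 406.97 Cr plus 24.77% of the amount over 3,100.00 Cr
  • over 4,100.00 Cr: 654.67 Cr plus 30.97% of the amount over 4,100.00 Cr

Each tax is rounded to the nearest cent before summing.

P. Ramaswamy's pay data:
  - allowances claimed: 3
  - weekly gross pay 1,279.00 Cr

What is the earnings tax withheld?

Earnings Tax: taxable = 1,279.00 Cr − 3×44.00 Cr = 1,147.00 Cr
  55.76 Cr + 15.27% × (1,147.00 Cr − 800.00 Cr) = 55.76 Cr + 15.27% × 347.00 Cr = 108.75 Cr

108.75 Cr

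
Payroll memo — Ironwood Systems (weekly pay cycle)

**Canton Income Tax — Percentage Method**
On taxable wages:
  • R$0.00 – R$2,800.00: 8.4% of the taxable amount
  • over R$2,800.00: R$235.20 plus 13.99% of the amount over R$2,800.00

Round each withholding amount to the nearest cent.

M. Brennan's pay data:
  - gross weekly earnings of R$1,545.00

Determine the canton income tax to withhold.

Canton Income Tax: taxable = R$1,545.00
  8.4% × R$1,545.00 = R$129.78

R$129.78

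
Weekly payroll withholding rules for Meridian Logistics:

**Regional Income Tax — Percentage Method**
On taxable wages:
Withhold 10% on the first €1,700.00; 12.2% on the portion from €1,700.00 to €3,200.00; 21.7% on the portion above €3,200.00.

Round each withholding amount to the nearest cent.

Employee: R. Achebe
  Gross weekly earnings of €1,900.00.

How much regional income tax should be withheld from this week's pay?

€194.40

Regional Income Tax: taxable = €1,900.00
  €170.00 + 12.2% × (€1,900.00 − €1,700.00) = €170.00 + 12.2% × €200.00 = €194.40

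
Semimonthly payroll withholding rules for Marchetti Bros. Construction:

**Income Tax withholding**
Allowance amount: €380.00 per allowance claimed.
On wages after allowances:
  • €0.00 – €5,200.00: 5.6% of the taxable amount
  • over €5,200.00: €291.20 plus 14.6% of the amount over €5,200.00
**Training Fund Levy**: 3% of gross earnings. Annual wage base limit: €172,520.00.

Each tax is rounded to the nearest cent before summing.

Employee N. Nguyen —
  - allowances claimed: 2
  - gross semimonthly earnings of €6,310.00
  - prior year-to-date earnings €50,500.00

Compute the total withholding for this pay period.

€531.60

Income Tax: taxable = €6,310.00 − 2×€380.00 = €5,550.00
  €291.20 + 14.6% × (€5,550.00 − €5,200.00) = €291.20 + 14.6% × €350.00 = €342.30
Training Fund Levy: 3% × €6,310.00 = €189.30
Total: €342.30 + €189.30 = €531.60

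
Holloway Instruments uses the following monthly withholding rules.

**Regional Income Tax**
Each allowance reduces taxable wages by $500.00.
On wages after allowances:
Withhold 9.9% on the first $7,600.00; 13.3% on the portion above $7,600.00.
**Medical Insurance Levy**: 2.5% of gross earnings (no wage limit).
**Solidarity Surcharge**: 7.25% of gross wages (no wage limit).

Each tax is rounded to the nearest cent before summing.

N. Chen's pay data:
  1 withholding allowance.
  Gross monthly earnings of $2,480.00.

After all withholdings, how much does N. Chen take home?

$2,042.18

Regional Income Tax: taxable = $2,480.00 − 1×$500.00 = $1,980.00
  9.9% × $1,980.00 = $196.02
Medical Insurance Levy: 2.5% × $2,480.00 = $62.00
Solidarity Surcharge: 7.25% × $2,480.00 = $179.80
Total withheld: $196.02 + $62.00 + $179.80 = $437.82
Net pay: $2,480.00 − $437.82 = $2,042.18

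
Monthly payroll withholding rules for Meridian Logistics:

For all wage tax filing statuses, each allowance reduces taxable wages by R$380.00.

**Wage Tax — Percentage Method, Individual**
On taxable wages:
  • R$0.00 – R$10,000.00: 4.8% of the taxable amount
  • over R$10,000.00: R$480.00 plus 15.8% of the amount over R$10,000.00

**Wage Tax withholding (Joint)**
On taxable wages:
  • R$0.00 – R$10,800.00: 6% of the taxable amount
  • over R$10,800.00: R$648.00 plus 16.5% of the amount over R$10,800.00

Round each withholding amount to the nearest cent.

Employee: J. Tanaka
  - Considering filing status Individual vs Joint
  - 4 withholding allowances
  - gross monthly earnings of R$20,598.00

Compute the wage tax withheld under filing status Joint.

Wage Tax (Joint): taxable = R$20,598.00 − 4×R$380.00 = R$19,078.00
  R$648.00 + 16.5% × (R$19,078.00 − R$10,800.00) = R$648.00 + 16.5% × R$8,278.00 = R$2,013.87

R$2,013.87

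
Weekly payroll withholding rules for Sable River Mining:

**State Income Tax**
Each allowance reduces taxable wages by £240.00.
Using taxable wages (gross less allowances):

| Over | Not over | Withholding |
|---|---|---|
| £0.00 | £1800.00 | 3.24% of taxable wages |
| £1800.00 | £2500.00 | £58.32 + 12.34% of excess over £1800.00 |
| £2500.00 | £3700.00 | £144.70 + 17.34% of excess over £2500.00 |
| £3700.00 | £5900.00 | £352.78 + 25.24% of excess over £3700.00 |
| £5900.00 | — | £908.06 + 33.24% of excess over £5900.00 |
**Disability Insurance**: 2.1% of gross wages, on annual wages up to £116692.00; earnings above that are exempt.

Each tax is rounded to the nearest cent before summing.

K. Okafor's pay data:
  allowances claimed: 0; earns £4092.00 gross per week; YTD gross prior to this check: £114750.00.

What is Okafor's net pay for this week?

State Income Tax: taxable = £4092.00
  £352.78 + 25.24% × (£4092.00 − £3700.00) = £352.78 + 25.24% × £392.00 = £451.72
Disability Insurance: cap £116692.00 − YTD £114750.00 = £1942.00 subject; 2.1% × £1942.00 = £40.78
Total withheld: £451.72 + £40.78 = £492.50
Net pay: £4092.00 − £492.50 = £3599.50

£3599.50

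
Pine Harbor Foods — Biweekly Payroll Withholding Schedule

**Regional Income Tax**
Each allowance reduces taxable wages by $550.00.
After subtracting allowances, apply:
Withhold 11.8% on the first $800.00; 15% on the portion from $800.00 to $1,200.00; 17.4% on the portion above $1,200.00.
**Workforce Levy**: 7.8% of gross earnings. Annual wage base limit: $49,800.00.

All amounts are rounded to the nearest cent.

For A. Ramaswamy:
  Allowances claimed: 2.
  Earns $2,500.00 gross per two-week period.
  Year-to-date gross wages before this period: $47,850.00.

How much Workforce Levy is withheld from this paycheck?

$152.10

Workforce Levy: cap $49,800.00 − YTD $47,850.00 = $1,950.00 subject; 7.8% × $1,950.00 = $152.10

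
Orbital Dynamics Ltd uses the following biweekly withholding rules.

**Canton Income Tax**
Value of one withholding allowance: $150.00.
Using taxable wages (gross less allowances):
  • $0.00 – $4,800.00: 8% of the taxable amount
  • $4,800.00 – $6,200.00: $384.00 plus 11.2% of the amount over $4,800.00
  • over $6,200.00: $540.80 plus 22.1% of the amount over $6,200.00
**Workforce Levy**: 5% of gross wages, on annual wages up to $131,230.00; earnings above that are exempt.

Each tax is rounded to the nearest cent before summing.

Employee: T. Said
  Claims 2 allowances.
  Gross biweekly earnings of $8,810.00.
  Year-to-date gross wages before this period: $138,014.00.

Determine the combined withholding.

Canton Income Tax: taxable = $8,810.00 − 2×$150.00 = $8,510.00
  $540.80 + 22.1% × ($8,510.00 − $6,200.00) = $540.80 + 22.1% × $2,310.00 = $1,051.31
Workforce Levy: YTD $138,014.00 ≥ cap $131,230.00 → $0.00
Total: $1,051.31 + $0.00 = $1,051.31

$1,051.31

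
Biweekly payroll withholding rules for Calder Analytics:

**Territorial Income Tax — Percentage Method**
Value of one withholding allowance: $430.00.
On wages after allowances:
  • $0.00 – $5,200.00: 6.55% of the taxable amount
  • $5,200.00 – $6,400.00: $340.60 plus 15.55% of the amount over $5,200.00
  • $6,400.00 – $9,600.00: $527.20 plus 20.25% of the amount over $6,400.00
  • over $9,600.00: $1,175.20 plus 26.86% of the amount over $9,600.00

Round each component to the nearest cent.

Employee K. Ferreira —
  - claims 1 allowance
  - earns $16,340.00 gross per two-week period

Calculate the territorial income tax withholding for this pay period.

Territorial Income Tax: taxable = $16,340.00 − 1×$430.00 = $15,910.00
  $1,175.20 + 26.86% × ($15,910.00 − $9,600.00) = $1,175.20 + 26.86% × $6,310.00 = $2,870.07

$2,870.07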